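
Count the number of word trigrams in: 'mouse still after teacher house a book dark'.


Word trigrams from [8] words:
  Trigram 1: (mouse still after)
  Trigram 2: (still after teacher)
  Trigram 3: (after teacher house)
  Trigram 4: (teacher house a)
  Trigram 5: (house a book)
  Trigram 6: (a book dark)
Total word trigrams: 8 - 2 = 6

6


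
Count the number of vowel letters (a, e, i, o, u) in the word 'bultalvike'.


Scanning each character of 'bultalvike':
  Position 1: 'b' -> consonant (running count: 0)
  Position 2: 'u' -> vowel (running count: 1)
  Position 3: 'l' -> consonant (running count: 1)
  Position 4: 't' -> consonant (running count: 1)
  Position 5: 'a' -> vowel (running count: 2)
  Position 6: 'l' -> consonant (running count: 2)
  Position 7: 'v' -> consonant (running count: 2)
  Position 8: 'i' -> vowel (running count: 3)
  Position 9: 'k' -> consonant (running count: 3)
  Position 10: 'e' -> vowel (running count: 4)
Total vowels: 4

4


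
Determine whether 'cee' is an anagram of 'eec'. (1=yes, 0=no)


Sort characters of 'cee': 'cee'
Sort characters of 'eec': 'cee'
Sorted forms match -> they ARE anagrams
Result: 1

1


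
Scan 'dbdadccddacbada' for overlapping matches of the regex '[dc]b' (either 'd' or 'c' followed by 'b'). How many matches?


Pattern: [dc]b means either 'd' or 'c' followed by 'b'.
Scanning 'dbdadccddacbada' position-by-position:
  Pos 0: window 'db' -> MATCH
  Pos 1: window 'bd' -> no
  Pos 2: window 'da' -> no
  Pos 3: window 'ad' -> no
  Pos 4: window 'dc' -> no
  Pos 5: window 'cc' -> no
  Pos 6: window 'cd' -> no
  Pos 7: window 'dd' -> no
  Pos 8: window 'da' -> no
  Pos 9: window 'ac' -> no
  Pos 10: window 'cb' -> MATCH
  Pos 11: window 'ba' -> no
  Pos 12: window 'ad' -> no
  Pos 13: window 'da' -> no
  Pos 14: window 'a' -> no
Total matches: 2

2


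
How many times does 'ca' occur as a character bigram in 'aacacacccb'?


Scanning 'aacacacccb' for bigram 'ca':
  Position 0: 'aa' -> no
  Position 1: 'ac' -> no
  Position 2: 'ca' -> MATCH
  Position 3: 'ac' -> no
  Position 4: 'ca' -> MATCH
  Position 5: 'ac' -> no
  Position 6: 'cc' -> no
  Position 7: 'cc' -> no
  Position 8: 'cb' -> no
Total matches: 2

2


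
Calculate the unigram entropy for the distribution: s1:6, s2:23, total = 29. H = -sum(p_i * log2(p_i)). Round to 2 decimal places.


Computing entropy H = -sum(p_i * log2(p_i)):
  s1: p = 6/29 = 0.2069, -p*log2(p) = 0.4703
  s2: p = 23/29 = 0.7931, -p*log2(p) = 0.2652
H = sum of terms = 0.7355
Rounded to 2 decimals: 0.74

0.74


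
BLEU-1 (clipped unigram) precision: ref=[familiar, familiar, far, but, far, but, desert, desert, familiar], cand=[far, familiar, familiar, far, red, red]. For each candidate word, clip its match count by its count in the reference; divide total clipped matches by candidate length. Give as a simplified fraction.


Reference word counts: {'but': 2, 'desert': 2, 'familiar': 3, 'far': 2}
Checking each candidate word (with clipping):
  'far' -> in reference (ref count 2, used 1/2) -> match (matches: 1)
  'familiar' -> in reference (ref count 3, used 1/3) -> match (matches: 2)
  'familiar' -> in reference (ref count 3, used 2/3) -> match (matches: 3)
  'far' -> in reference (ref count 2, used 2/2) -> match (matches: 4)
  'red' -> not in reference -> no match (matches: 4)
  'red' -> not in reference -> no match (matches: 4)
Clipped matches: 4, Candidate length: 6
Precision = 4/6 = 2/3

2/3


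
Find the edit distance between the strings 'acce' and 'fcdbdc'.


Building DP table for s1='acce' (len 4) and s2='fcdbdc' (len 6):
       f  c  d  b  d  c
    0  1  2  3  4  5  6
  a 1  1  2  3  4  5  6
  c 2  2  1  2  3  4  5
  c 3  3  2  2  3  4  4
  e 4  4  3  3  3  4  5
Edit distance = dp[4][6] = 5

5


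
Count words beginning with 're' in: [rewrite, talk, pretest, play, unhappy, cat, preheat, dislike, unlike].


Checking each word for prefix 're':
  'rewrite' -> YES, starts with 're' (count: 1)
  'talk' -> no (count: 1)
  'pretest' -> no (count: 1)
  'play' -> no (count: 1)
  'unhappy' -> no (count: 1)
  'cat' -> no (count: 1)
  'preheat' -> no (count: 1)
  'dislike' -> no (count: 1)
  'unlike' -> no (count: 1)
Total with prefix 're': 1

1


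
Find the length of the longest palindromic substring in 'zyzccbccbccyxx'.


Scanning 'zyzccbccbccyxx' for palindromic substrings.
Substring at positions 3-10: 'ccbccbcc'.
Check: reverse('ccbccbcc') = 'ccbccbcc' -> palindrome confirmed.
Neighbouring characters ('z' / 'y') break symmetry, so it cannot extend further.
No longer palindromic substring exists; longest length = 8

8


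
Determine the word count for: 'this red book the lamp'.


Counting words by splitting on spaces:
  Word 1: 'this'
  Word 2: 'red'
  Word 3: 'book'
  Word 4: 'the'
  Word 5: 'lamp'
Total words: 5

5


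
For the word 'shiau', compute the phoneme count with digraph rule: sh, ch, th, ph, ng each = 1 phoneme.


Parsing 'shiau' greedily, digraphs first:
  'sh' -> digraph (1 consonant phoneme) (phonemes so far: 1)
  'i' -> vowel phoneme (phonemes so far: 2)
  'a' -> vowel phoneme (phonemes so far: 3)
  'u' -> vowel phoneme (phonemes so far: 4)
Total phonemes: 4

4


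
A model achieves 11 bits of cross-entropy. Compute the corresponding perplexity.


Perplexity formula: PP = 2^H
H = 11
PP = 2^11
PP = 2^11 = 2048

2048


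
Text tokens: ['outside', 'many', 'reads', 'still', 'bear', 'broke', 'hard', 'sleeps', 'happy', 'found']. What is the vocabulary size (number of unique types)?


Listing all tokens and tracking unique types:
  Token 1: 'outside' -> NEW (unique so far: 1)
  Token 2: 'many' -> NEW (unique so far: 2)
  Token 3: 'reads' -> NEW (unique so far: 3)
  Token 4: 'still' -> NEW (unique so far: 4)
  Token 5: 'bear' -> NEW (unique so far: 5)
  Token 6: 'broke' -> NEW (unique so far: 6)
  Token 7: 'hard' -> NEW (unique so far: 7)
  Token 8: 'sleeps' -> NEW (unique so far: 8)
  Token 9: 'happy' -> NEW (unique so far: 9)
  Token 10: 'found' -> NEW (unique so far: 10)
Unique types: ('bear', 'broke', 'found', 'happy', 'hard', 'many', 'outside', 'reads', 'sleeps', 'still')
Vocabulary size: 10

10


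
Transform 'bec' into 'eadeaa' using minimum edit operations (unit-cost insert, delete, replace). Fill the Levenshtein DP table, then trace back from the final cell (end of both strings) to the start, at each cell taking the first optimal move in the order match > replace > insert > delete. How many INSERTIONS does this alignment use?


Edit distance = 5. Backtracking from cell (3, 6) with preference match > replace > insert > delete,
then listing the resulting alignment 'bec' -> 'eadeaa' left to right:
  Step 1: insert 'e' [insertion #1]
  Step 2: insert 'a' [insertion #2]
  Step 3: replace b->d
  Step 4: keep 'e'
  Step 5: insert 'a' [insertion #3]
  Step 6: replace c->a
Total insertions: 3

3


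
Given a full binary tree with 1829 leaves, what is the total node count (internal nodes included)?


Leaf nodes (terminals): 1829
Internal nodes = n - 1 = 1829 - 1 = 1828
Total = leaves + internal = 1829 + 1828 = 3657

3657


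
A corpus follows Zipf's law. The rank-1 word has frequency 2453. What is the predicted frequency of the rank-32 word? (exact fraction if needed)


Zipf's law: freq(rank) = f1 / rank
f1 = 2453, rank = 32
freq = 2453 / 32
GCD(2453, 32) = 1
Simplified: 2453/32

2453/32


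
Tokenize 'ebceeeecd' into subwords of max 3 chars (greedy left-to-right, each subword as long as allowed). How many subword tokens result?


'ebceeeecd' has 9 characters.
Chunking with max size 3:
  Chunk 1: 'ebc' (positions 0-2)
  Chunk 2: 'eee' (positions 3-5)
  Chunk 3: 'ecd' (positions 6-8)
Total chunks: ceil(9 / 3) = 3

3


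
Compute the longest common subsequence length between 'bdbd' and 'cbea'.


DP table for LCS of 'bdbd' and 'cbea':
       c  b  e  a
    0  0  0  0  0
  b 0  0  1  1  1
  d 0  0  1  1  1
  b 0  0  1  1  1
  d 0  0  1  1  1
LCS: 'b'
LCS length = 1

1


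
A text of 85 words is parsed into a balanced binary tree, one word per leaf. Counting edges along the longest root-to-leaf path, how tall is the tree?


In a balanced binary tree with n leaves the deepest leaf is ceil(log2(n)) edges below the root.
log2(85) = 6.4094
ceil(6.4094) = 7
height (edges) = 7

7


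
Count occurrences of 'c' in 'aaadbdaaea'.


Scanning 'aaadbdaaea' for 'c':
  No matches found.
Total occurrences of 'c': 0

0


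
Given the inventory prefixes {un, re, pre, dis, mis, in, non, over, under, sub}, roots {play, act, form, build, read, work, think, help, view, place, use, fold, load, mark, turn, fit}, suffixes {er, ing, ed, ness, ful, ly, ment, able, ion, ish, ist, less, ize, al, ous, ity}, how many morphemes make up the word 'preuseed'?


Segmenting 'preuseed' against the inventory:
  'pre' -> prefix (morpheme 1)
  'use' -> root (morpheme 2)
  'ed' -> suffix (morpheme 3)
Total morphemes: 3

3


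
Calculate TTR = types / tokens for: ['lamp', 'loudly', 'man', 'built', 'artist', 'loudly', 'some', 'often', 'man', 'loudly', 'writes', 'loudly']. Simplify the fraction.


Tokens: 12
Unique types: ('artist', 'built', 'lamp', 'loudly', 'man', 'often', 'some', 'writes') = 8
TTR = 8/12
Simplify: divide both by 4 -> 2/3
TTR = 2/3

2/3


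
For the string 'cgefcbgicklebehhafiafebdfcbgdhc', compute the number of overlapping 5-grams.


String 'cgefcbgicklebehhafiafebdfcbgdhc' has length L = 31.
Number of overlapping n-grams = L - n + 1
Substituting: 31 - 5 + 1 = 27

27


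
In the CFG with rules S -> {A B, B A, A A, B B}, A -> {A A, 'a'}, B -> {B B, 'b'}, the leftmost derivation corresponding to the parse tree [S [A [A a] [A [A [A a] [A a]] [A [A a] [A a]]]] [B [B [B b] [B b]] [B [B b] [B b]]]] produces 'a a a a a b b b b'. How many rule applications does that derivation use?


Every bracketed nonterminal node [X ...] in the tree is produced by exactly one rule application.
Reading the tree off as a leftmost derivation:
  Step 1: S  =>  A B   (applied S -> A B)
  Step 2: A B  =>  A A B   (applied A -> A A)
  Step 3: A A B  =>  a A B   (applied A -> a)
  Step 4: a A B  =>  a A A B   (applied A -> A A)
  Step 5: a A A B  =>  a A A A B   (applied A -> A A)
  Step 6: a A A A B  =>  a a A A B   (applied A -> a)
  Step 7: a a A A B  =>  a a a A B   (applied A -> a)
  Step 8: a a a A B  =>  a a a A A B   (applied A -> A A)
  Step 9: a a a A A B  =>  a a a a A B   (applied A -> a)
  Step 10: a a a a A B  =>  a a a a a B   (applied A -> a)
  Step 11: a a a a a B  =>  a a a a a B B   (applied B -> B B)
  Step 12: a a a a a B B  =>  a a a a a B B B   (applied B -> B B)
  Step 13: a a a a a B B B  =>  a a a a a b B B   (applied B -> b)
  Step 14: a a a a a b B B  =>  a a a a a b b B   (applied B -> b)
  Step 15: a a a a a b b B  =>  a a a a a b b B B   (applied B -> B B)
  Step 16: a a a a a b b B B  =>  a a a a a b b b B   (applied B -> b)
  Step 17: a a a a a b b b B  =>  a a a a a b b b b   (applied B -> b)
Final yield: a a a a a b b b b
Total rewrite steps: 17

17


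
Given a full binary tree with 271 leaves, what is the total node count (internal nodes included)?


Leaf nodes (terminals): 271
Internal nodes = n - 1 = 271 - 1 = 270
Total = leaves + internal = 271 + 270 = 541

541


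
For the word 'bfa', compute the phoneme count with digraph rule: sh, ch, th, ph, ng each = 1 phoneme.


Parsing 'bfa' greedily, digraphs first:
  'b' -> consonant phoneme (phonemes so far: 1)
  'f' -> consonant phoneme (phonemes so far: 2)
  'a' -> vowel phoneme (phonemes so far: 3)
Total phonemes: 3

3


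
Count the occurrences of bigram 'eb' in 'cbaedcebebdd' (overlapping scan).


Scanning 'cbaedcebebdd' for bigram 'eb':
  Position 0: 'cb' -> no
  Position 1: 'ba' -> no
  Position 2: 'ae' -> no
  Position 3: 'ed' -> no
  Position 4: 'dc' -> no
  Position 5: 'ce' -> no
  Position 6: 'eb' -> MATCH
  Position 7: 'be' -> no
  Position 8: 'eb' -> MATCH
  Position 9: 'bd' -> no
  Position 10: 'dd' -> no
Total matches: 2

2


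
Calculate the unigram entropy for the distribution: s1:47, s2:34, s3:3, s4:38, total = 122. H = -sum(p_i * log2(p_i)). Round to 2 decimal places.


Computing entropy H = -sum(p_i * log2(p_i)):
  s1: p = 47/122 = 0.3852, -p*log2(p) = 0.5302
  s2: p = 34/122 = 0.2787, -p*log2(p) = 0.5137
  s3: p = 3/122 = 0.0246, -p*log2(p) = 0.1315
  s4: p = 38/122 = 0.3115, -p*log2(p) = 0.5242
H = sum of terms = 1.6996
Rounded to 2 decimals: 1.70

1.70


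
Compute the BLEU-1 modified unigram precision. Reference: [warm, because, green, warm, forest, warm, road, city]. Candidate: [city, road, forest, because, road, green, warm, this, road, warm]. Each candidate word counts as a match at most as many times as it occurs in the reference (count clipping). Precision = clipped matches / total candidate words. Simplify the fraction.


Reference word counts: {'because': 1, 'city': 1, 'forest': 1, 'green': 1, 'road': 1, 'warm': 3}
Checking each candidate word (with clipping):
  'city' -> in reference (ref count 1, used 1/1) -> match (matches: 1)
  'road' -> in reference (ref count 1, used 1/1) -> match (matches: 2)
  'forest' -> in reference (ref count 1, used 1/1) -> match (matches: 3)
  'because' -> in reference (ref count 1, used 1/1) -> match (matches: 4)
  'road' -> ref count 1 already used up (1/1) -> clipped, no match (matches: 4)
  'green' -> in reference (ref count 1, used 1/1) -> match (matches: 5)
  'warm' -> in reference (ref count 3, used 1/3) -> match (matches: 6)
  'this' -> not in reference -> no match (matches: 6)
  'road' -> ref count 1 already used up (1/1) -> clipped, no match (matches: 6)
  'warm' -> in reference (ref count 3, used 2/3) -> match (matches: 7)
Clipped matches: 7, Candidate length: 10
Precision = 7/10

7/10


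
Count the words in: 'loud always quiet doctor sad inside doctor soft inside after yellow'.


Counting words by splitting on spaces:
  Word 1: 'loud'
  Word 2: 'always'
  Word 3: 'quiet'
  Word 4: 'doctor'
  Word 5: 'sad'
  Word 6: 'inside'
  Word 7: 'doctor'
  Word 8: 'soft'
  Word 9: 'inside'
  Word 10: 'after'
  Word 11: 'yellow'
Total words: 11

11


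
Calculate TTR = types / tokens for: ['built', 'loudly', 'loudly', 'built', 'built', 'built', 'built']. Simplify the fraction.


Tokens: 7
Unique types: ('built', 'loudly') = 2
TTR = 2/7
Already in lowest terms.

2/7


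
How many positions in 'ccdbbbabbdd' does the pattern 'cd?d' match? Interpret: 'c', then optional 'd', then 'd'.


Pattern: cd?d means 'c', then optional 'd', then 'd'.
Scanning 'ccdbbbabbdd' position-by-position:
  Pos 0: window 'ccd' -> no
  Pos 1: window 'cdb' -> MATCH
  Pos 2: window 'dbb' -> no
  Pos 3: window 'bbb' -> no
  Pos 4: window 'bba' -> no
  Pos 5: window 'bab' -> no
  Pos 6: window 'abb' -> no
  Pos 7: window 'bbd' -> no
  Pos 8: window 'bdd' -> no
  Pos 9: window 'dd' -> no
  Pos 10: window 'd' -> no
Total matches: 1

1


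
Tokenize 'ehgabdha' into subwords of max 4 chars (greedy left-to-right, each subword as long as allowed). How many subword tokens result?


'ehgabdha' has 8 characters.
Chunking with max size 4:
  Chunk 1: 'ehga' (positions 0-3)
  Chunk 2: 'bdha' (positions 4-7)
Total chunks: ceil(8 / 4) = 2

2


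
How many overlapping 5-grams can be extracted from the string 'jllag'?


String 'jllag' has length L = 5.
Number of overlapping n-grams = L - n + 1
Substituting: 5 - 5 + 1 = 1

1


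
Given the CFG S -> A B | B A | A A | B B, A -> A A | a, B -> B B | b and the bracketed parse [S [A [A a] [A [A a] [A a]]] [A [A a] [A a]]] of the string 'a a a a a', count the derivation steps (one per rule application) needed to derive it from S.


Every bracketed nonterminal node [X ...] in the tree is produced by exactly one rule application.
Reading the tree off as a leftmost derivation:
  Step 1: S  =>  A A   (applied S -> A A)
  Step 2: A A  =>  A A A   (applied A -> A A)
  Step 3: A A A  =>  a A A   (applied A -> a)
  Step 4: a A A  =>  a A A A   (applied A -> A A)
  Step 5: a A A A  =>  a a A A   (applied A -> a)
  Step 6: a a A A  =>  a a a A   (applied A -> a)
  Step 7: a a a A  =>  a a a A A   (applied A -> A A)
  Step 8: a a a A A  =>  a a a a A   (applied A -> a)
  Step 9: a a a a A  =>  a a a a a   (applied A -> a)
Final yield: a a a a a
Total rewrite steps: 9

9


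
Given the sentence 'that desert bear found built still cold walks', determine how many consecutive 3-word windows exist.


Word trigrams from [8] words:
  Trigram 1: (that desert bear)
  Trigram 2: (desert bear found)
  Trigram 3: (bear found built)
  Trigram 4: (found built still)
  Trigram 5: (built still cold)
  Trigram 6: (still cold walks)
Total word trigrams: 8 - 2 = 6

6


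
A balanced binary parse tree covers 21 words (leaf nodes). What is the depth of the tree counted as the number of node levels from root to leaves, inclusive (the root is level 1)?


In a balanced binary tree with n leaves the deepest leaf is ceil(log2(n)) edges below the root,
so counting node levels inclusive of root and leaves gives ceil(log2(n)) + 1 levels.
log2(21) = 4.3923
ceil(4.3923) = 5
levels = 5 + 1 = 6

6


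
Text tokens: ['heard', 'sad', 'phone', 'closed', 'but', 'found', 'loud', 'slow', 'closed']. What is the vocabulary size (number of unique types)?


Listing all tokens and tracking unique types:
  Token 1: 'heard' -> NEW (unique so far: 1)
  Token 2: 'sad' -> NEW (unique so far: 2)
  Token 3: 'phone' -> NEW (unique so far: 3)
  Token 4: 'closed' -> NEW (unique so far: 4)
  Token 5: 'but' -> NEW (unique so far: 5)
  Token 6: 'found' -> NEW (unique so far: 6)
  Token 7: 'loud' -> NEW (unique so far: 7)
  Token 8: 'slow' -> NEW (unique so far: 8)
  Token 9: 'closed' -> duplicate (unique so far: 8)
Unique types: ('but', 'closed', 'found', 'heard', 'loud', 'phone', 'sad', 'slow')
Vocabulary size: 8

8


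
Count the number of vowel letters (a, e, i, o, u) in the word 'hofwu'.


Scanning each character of 'hofwu':
  Position 1: 'h' -> consonant (running count: 0)
  Position 2: 'o' -> vowel (running count: 1)
  Position 3: 'f' -> consonant (running count: 1)
  Position 4: 'w' -> consonant (running count: 1)
  Position 5: 'u' -> vowel (running count: 2)
Total vowels: 2

2


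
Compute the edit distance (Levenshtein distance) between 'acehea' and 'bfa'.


Building DP table for s1='acehea' (len 6) and s2='bfa' (len 3):
       b  f  a
    0  1  2  3
  a 1  1  2  2
  c 2  2  2  3
  e 3  3  3  3
  h 4  4  4  4
  e 5  5  5  5
  a 6  6  6  5
Edit distance = dp[6][3] = 5

5


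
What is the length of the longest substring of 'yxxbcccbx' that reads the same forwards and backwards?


Scanning 'yxxbcccbx' for palindromic substrings.
Substring at positions 2-8: 'xbcccbx'.
Check: reverse('xbcccbx') = 'xbcccbx' -> palindrome confirmed.
Neighbouring characters ('x' / '-') break symmetry, so it cannot extend further.
No longer palindromic substring exists; longest length = 7

7


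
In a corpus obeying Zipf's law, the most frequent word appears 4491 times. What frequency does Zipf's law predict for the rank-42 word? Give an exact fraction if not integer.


Zipf's law: freq(rank) = f1 / rank
f1 = 4491, rank = 42
freq = 4491 / 42
GCD(4491, 42) = 3
Simplified: 1497/14

1497/14


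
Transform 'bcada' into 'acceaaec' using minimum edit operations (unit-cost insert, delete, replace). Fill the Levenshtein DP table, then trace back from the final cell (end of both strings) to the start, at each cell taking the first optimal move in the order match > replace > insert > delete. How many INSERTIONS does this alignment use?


Edit distance = 6. Backtracking from cell (5, 8) with preference match > replace > insert > delete,
then listing the resulting alignment 'bcada' -> 'acceaaec' left to right:
  Step 1: insert 'a' [insertion #1]
  Step 2: replace b->c
  Step 3: keep 'c'
  Step 4: insert 'e' [insertion #2]
  Step 5: insert 'a' [insertion #3]
  Step 6: keep 'a'
  Step 7: replace d->e
  Step 8: replace a->c
Total insertions: 3

3


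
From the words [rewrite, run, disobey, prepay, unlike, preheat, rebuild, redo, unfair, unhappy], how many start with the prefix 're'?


Checking each word for prefix 're':
  'rewrite' -> YES, starts with 're' (count: 1)
  'run' -> no (count: 1)
  'disobey' -> no (count: 1)
  'prepay' -> no (count: 1)
  'unlike' -> no (count: 1)
  'preheat' -> no (count: 1)
  'rebuild' -> YES, starts with 're' (count: 2)
  'redo' -> YES, starts with 're' (count: 3)
  'unfair' -> no (count: 3)
  'unhappy' -> no (count: 3)
Total with prefix 're': 3

3


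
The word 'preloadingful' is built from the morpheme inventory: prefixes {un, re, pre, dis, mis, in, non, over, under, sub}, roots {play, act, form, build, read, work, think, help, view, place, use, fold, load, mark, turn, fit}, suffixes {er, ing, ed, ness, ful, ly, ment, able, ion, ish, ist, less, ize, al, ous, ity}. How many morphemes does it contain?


Segmenting 'preloadingful' against the inventory:
  'pre' -> prefix (morpheme 1)
  'load' -> root (morpheme 2)
  'ing' -> suffix (morpheme 3)
  'ful' -> suffix (morpheme 4)
Total morphemes: 4

4


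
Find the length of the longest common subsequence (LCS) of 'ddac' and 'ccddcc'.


DP table for LCS of 'ddac' and 'ccddcc':
       c  c  d  d  c  c
    0  0  0  0  0  0  0
  d 0  0  0  1  1  1  1
  d 0  0  0  1  2  2  2
  a 0  0  0  1  2  2  2
  c 0  1  1  1  2  3  3
LCS: 'ddc'
LCS length = 3

3


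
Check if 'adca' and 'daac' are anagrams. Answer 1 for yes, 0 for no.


Sort characters of 'adca': 'aacd'
Sort characters of 'daac': 'aacd'
Sorted forms match -> they ARE anagrams
Result: 1

1


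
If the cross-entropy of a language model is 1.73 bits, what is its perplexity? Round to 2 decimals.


Perplexity formula: PP = 2^H
H = 1.73
PP = 2^1.73
Decompose: 2^1.73 = 2^1 * 2^0.73
2^1 = 2, 2^0.73 ~ 1.6586391
PP ~ 2 * 1.6586391 = 3.3172782
Rounded to 2 decimals: 3.32

3.32


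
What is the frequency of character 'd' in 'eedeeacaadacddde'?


Scanning 'eedeeacaadacddde' for 'd':
  Position 2: 'd' -> MATCH (count: 1)
  Position 9: 'd' -> MATCH (count: 2)
  Position 12: 'd' -> MATCH (count: 3)
  Position 13: 'd' -> MATCH (count: 4)
  Position 14: 'd' -> MATCH (count: 5)
Total occurrences of 'd': 5

5


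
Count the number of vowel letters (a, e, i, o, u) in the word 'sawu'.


Scanning each character of 'sawu':
  Position 1: 's' -> consonant (running count: 0)
  Position 2: 'a' -> vowel (running count: 1)
  Position 3: 'w' -> consonant (running count: 1)
  Position 4: 'u' -> vowel (running count: 2)
Total vowels: 2

2


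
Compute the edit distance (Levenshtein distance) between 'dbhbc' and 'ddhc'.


Building DP table for s1='dbhbc' (len 5) and s2='ddhc' (len 4):
       d  d  h  c
    0  1  2  3  4
  d 1  0  1  2  3
  b 2  1  1  2  3
  h 3  2  2  1  2
  b 4  3  3  2  2
  c 5  4  4  3  2
Edit distance = dp[5][4] = 2

2


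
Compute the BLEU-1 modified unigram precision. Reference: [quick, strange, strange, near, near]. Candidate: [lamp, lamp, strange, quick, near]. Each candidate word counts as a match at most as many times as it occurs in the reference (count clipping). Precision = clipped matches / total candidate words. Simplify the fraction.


Reference word counts: {'near': 2, 'quick': 1, 'strange': 2}
Checking each candidate word (with clipping):
  'lamp' -> not in reference -> no match (matches: 0)
  'lamp' -> not in reference -> no match (matches: 0)
  'strange' -> in reference (ref count 2, used 1/2) -> match (matches: 1)
  'quick' -> in reference (ref count 1, used 1/1) -> match (matches: 2)
  'near' -> in reference (ref count 2, used 1/2) -> match (matches: 3)
Clipped matches: 3, Candidate length: 5
Precision = 3/5

3/5


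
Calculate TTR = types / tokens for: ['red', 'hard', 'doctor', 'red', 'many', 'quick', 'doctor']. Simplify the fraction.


Tokens: 7
Unique types: ('doctor', 'hard', 'many', 'quick', 'red') = 5
TTR = 5/7
Already in lowest terms.

5/7


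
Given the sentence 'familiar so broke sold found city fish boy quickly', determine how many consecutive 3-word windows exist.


Word trigrams from [9] words:
  Trigram 1: (familiar so broke)
  Trigram 2: (so broke sold)
  Trigram 3: (broke sold found)
  Trigram 4: (sold found city)
  Trigram 5: (found city fish)
  Trigram 6: (city fish boy)
  Trigram 7: (fish boy quickly)
Total word trigrams: 9 - 2 = 7

7


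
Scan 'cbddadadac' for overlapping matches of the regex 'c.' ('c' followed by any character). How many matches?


Pattern: c. means 'c' followed by any character.
Scanning 'cbddadadac' position-by-position:
  Pos 0: window 'cb' -> MATCH
  Pos 1: window 'bd' -> no
  Pos 2: window 'dd' -> no
  Pos 3: window 'da' -> no
  Pos 4: window 'ad' -> no
  Pos 5: window 'da' -> no
  Pos 6: window 'ad' -> no
  Pos 7: window 'da' -> no
  Pos 8: window 'ac' -> no
  Pos 9: window 'c' -> no
Total matches: 1

1


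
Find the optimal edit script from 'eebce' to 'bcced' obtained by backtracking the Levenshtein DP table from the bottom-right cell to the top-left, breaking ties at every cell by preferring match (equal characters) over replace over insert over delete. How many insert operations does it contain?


Edit distance = 4. Backtracking from cell (5, 5) with preference match > replace > insert > delete,
then listing the resulting alignment 'eebce' -> 'bcced' left to right:
  Step 1: delete 'e'
  Step 2: replace e->b
  Step 3: replace b->c
  Step 4: keep 'c'
  Step 5: keep 'e'
  Step 6: insert 'd' [insertion #1]
Total insertions: 1

1


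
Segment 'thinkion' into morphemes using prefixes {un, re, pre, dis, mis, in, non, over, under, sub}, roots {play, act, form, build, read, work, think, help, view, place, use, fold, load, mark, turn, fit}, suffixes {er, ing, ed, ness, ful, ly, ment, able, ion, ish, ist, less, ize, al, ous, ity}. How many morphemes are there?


Segmenting 'thinkion' against the inventory:
  'think' -> root (morpheme 1)
  'ion' -> suffix (morpheme 2)
Total morphemes: 2

2


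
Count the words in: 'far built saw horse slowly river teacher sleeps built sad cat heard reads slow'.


Counting words by splitting on spaces:
  Word 1: 'far'
  Word 2: 'built'
  Word 3: 'saw'
  Word 4: 'horse'
  Word 5: 'slowly'
  Word 6: 'river'
  Word 7: 'teacher'
  Word 8: 'sleeps'
  Word 9: 'built'
  Word 10: 'sad'
  Word 11: 'cat'
  Word 12: 'heard'
  Word 13: 'reads'
  Word 14: 'slow'
Total words: 14

14


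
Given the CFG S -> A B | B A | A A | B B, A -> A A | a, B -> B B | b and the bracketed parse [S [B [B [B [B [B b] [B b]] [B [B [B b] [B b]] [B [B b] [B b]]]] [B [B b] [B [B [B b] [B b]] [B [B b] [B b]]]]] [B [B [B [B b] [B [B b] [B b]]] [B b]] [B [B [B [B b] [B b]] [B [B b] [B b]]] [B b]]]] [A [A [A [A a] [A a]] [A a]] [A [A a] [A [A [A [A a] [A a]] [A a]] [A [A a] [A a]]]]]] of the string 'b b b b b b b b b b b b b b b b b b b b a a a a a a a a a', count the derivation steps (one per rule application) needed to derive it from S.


Every bracketed nonterminal node [X ...] in the tree is produced by exactly one rule application.
Reading the tree off as a leftmost derivation:
  Step 1: S  =>  B A   (applied S -> B A)
  Step 2: B A  =>  B B A   (applied B -> B B)
  Step 3: B B A  =>  B B B A   (applied B -> B B)
  Step 4: B B B A  =>  B B B B A   (applied B -> B B)
  Step 5: B B B B A  =>  B B B B B A   (applied B -> B B)
  Step 6: B B B B B A  =>  b B B B B A   (applied B -> b)
  Step 7: b B B B B A  =>  b b B B B A   (applied B -> b)
  Step 8: b b B B B A  =>  b b B B B B A   (applied B -> B B)
  Step 9: b b B B B B A  =>  b b B B B B B A   (applied B -> B B)
  Step 10: b b B B B B B A  =>  b b b B B B B A   (applied B -> b)
  Step 11: b b b B B B B A  =>  b b b b B B B A   (applied B -> b)
  Step 12: b b b b B B B A  =>  b b b b B B B B A   (applied B -> B B)
  Step 13: b b b b B B B B A  =>  b b b b b B B B A   (applied B -> b)
  Step 14: b b b b b B B B A  =>  b b b b b b B B A   (applied B -> b)
  Step 15: b b b b b b B B A  =>  b b b b b b B B B A   (applied B -> B B)
  Step 16: b b b b b b B B B A  =>  b b b b b b b B B A   (applied B -> b)
  Step 17: b b b b b b b B B A  =>  b b b b b b b B B B A   (applied B -> B B)
  Step 18: b b b b b b b B B B A  =>  b b b b b b b B B B B A   (applied B -> B B)
  Step 19: b b b b b b b B B B B A  =>  b b b b b b b b B B B A   (applied B -> b)
  Step 20: b b b b b b b b B B B A  =>  b b b b b b b b b B B A   (applied B -> b)
  Step 21: b b b b b b b b b B B A  =>  b b b b b b b b b B B B A   (applied B -> B B)
  Step 22: b b b b b b b b b B B B A  =>  b b b b b b b b b b B B A   (applied B -> b)
  Step 23: b b b b b b b b b b B B A  =>  b b b b b b b b b b b B A   (applied B -> b)
  Step 24: b b b b b b b b b b b B A  =>  b b b b b b b b b b b B B A   (applied B -> B B)
  Step 25: b b b b b b b b b b b B B A  =>  b b b b b b b b b b b B B B A   (applied B -> B B)
  Step 26: b b b b b b b b b b b B B B A  =>  b b b b b b b b b b b B B B B A   (applied B -> B B)
  Step 27: b b b b b b b b b b b B B B B A  =>  b b b b b b b b b b b b B B B A   (applied B -> b)
  Step 28: b b b b b b b b b b b b B B B A  =>  b b b b b b b b b b b b B B B B A   (applied B -> B B)
  Step 29: b b b b b b b b b b b b B B B B A  =>  b b b b b b b b b b b b b B B B A   (applied B -> b)
  Step 30: b b b b b b b b b b b b b B B B A  =>  b b b b b b b b b b b b b b B B A   (applied B -> b)
  Step 31: b b b b b b b b b b b b b b B B A  =>  b b b b b b b b b b b b b b b B A   (applied B -> b)
  Step 32: b b b b b b b b b b b b b b b B A  =>  b b b b b b b b b b b b b b b B B A   (applied B -> B B)
  Step 33: b b b b b b b b b b b b b b b B B A  =>  b b b b b b b b b b b b b b b B B B A   (applied B -> B B)
  Step 34: b b b b b b b b b b b b b b b B B B A  =>  b b b b b b b b b b b b b b b B B B B A   (applied B -> B B)
  Step 35: b b b b b b b b b b b b b b b B B B B A  =>  b b b b b b b b b b b b b b b b B B B A   (applied B -> b)
  Step 36: b b b b b b b b b b b b b b b b B B B A  =>  b b b b b b b b b b b b b b b b b B B A   (applied B -> b)
  Step 37: b b b b b b b b b b b b b b b b b B B A  =>  b b b b b b b b b b b b b b b b b B B B A   (applied B -> B B)
  Step 38: b b b b b b b b b b b b b b b b b B B B A  =>  b b b b b b b b b b b b b b b b b b B B A   (applied B -> b)
  Step 39: b b b b b b b b b b b b b b b b b b B B A  =>  b b b b b b b b b b b b b b b b b b b B A   (applied B -> b)
  Step 40: b b b b b b b b b b b b b b b b b b b B A  =>  b b b b b b b b b b b b b b b b b b b b A   (applied B -> b)
  Step 41: b b b b b b b b b b b b b b b b b b b b A  =>  b b b b b b b b b b b b b b b b b b b b A A   (applied A -> A A)
  Step 42: b b b b b b b b b b b b b b b b b b b b A A  =>  b b b b b b b b b b b b b b b b b b b b A A A   (applied A -> A A)
  Step 43: b b b b b b b b b b b b b b b b b b b b A A A  =>  b b b b b b b b b b b b b b b b b b b b A A A A   (applied A -> A A)
  Step 44: b b b b b b b b b b b b b b b b b b b b A A A A  =>  b b b b b b b b b b b b b b b b b b b b a A A A   (applied A -> a)
  Step 45: b b b b b b b b b b b b b b b b b b b b a A A A  =>  b b b b b b b b b b b b b b b b b b b b a a A A   (applied A -> a)
  Step 46: b b b b b b b b b b b b b b b b b b b b a a A A  =>  b b b b b b b b b b b b b b b b b b b b a a a A   (applied A -> a)
  Step 47: b b b b b b b b b b b b b b b b b b b b a a a A  =>  b b b b b b b b b b b b b b b b b b b b a a a A A   (applied A -> A A)
  Step 48: b b b b b b b b b b b b b b b b b b b b a a a A A  =>  b b b b b b b b b b b b b b b b b b b b a a a a A   (applied A -> a)
  Step 49: b b b b b b b b b b b b b b b b b b b b a a a a A  =>  b b b b b b b b b b b b b b b b b b b b a a a a A A   (applied A -> A A)
  Step 50: b b b b b b b b b b b b b b b b b b b b a a a a A A  =>  b b b b b b b b b b b b b b b b b b b b a a a a A A A   (applied A -> A A)
  Step 51: b b b b b b b b b b b b b b b b b b b b a a a a A A A  =>  b b b b b b b b b b b b b b b b b b b b a a a a A A A A   (applied A -> A A)
  Step 52: b b b b b b b b b b b b b b b b b b b b a a a a A A A A  =>  b b b b b b b b b b b b b b b b b b b b a a a a a A A A   (applied A -> a)
  Step 53: b b b b b b b b b b b b b b b b b b b b a a a a a A A A  =>  b b b b b b b b b b b b b b b b b b b b a a a a a a A A   (applied A -> a)
  Step 54: b b b b b b b b b b b b b b b b b b b b a a a a a a A A  =>  b b b b b b b b b b b b b b b b b b b b a a a a a a a A   (applied A -> a)
  Step 55: b b b b b b b b b b b b b b b b b b b b a a a a a a a A  =>  b b b b b b b b b b b b b b b b b b b b a a a a a a a A A   (applied A -> A A)
  Step 56: b b b b b b b b b b b b b b b b b b b b a a a a a a a A A  =>  b b b b b b b b b b b b b b b b b b b b a a a a a a a a A   (applied A -> a)
  Step 57: b b b b b b b b b b b b b b b b b b b b a a a a a a a a A  =>  b b b b b b b b b b b b b b b b b b b b a a a a a a a a a   (applied A -> a)
Final yield: b b b b b b b b b b b b b b b b b b b b a a a a a a a a a
Total rewrite steps: 57

57


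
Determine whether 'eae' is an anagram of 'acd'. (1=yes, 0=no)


Sort characters of 'eae': 'aee'
Sort characters of 'acd': 'acd'
Sorted forms differ -> they are NOT anagrams
Result: 0

0


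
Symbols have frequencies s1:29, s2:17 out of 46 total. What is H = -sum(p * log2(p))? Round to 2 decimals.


Computing entropy H = -sum(p_i * log2(p_i)):
  s1: p = 29/46 = 0.6304, -p*log2(p) = 0.4196
  s2: p = 17/46 = 0.3696, -p*log2(p) = 0.5307
H = sum of terms = 0.9503
Rounded to 2 decimals: 0.95

0.95


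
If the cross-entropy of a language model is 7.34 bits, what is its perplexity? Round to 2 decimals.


Perplexity formula: PP = 2^H
H = 7.34
PP = 2^7.34
Decompose: 2^7.34 = 2^7 * 2^0.34
2^7 = 128, 2^0.34 ~ 1.2657566
PP ~ 128 * 1.2657566 = 162.0168448
Rounded to 2 decimals: 162.02

162.02


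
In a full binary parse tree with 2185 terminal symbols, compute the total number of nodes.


Leaf nodes (terminals): 2185
Internal nodes = n - 1 = 2185 - 1 = 2184
Total = leaves + internal = 2185 + 2184 = 4369

4369


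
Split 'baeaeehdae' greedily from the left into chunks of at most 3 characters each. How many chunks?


'baeaeehdae' has 10 characters.
Chunking with max size 3:
  Chunk 1: 'bae' (positions 0-2)
  Chunk 2: 'aee' (positions 3-5)
  Chunk 3: 'hda' (positions 6-8)
  Chunk 4: 'e' (positions 9-9)
Total chunks: ceil(10 / 3) = 4

4


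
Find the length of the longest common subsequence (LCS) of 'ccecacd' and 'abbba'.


DP table for LCS of 'ccecacd' and 'abbba':
       a  b  b  b  a
    0  0  0  0  0  0
  c 0  0  0  0  0  0
  c 0  0  0  0  0  0
  e 0  0  0  0  0  0
  c 0  0  0  0  0  0
  a 0  1  1  1  1  1
  c 0  1  1  1  1  1
  d 0  1  1  1  1  1
LCS: 'a'
LCS length = 1

1


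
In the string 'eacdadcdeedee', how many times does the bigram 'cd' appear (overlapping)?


Scanning 'eacdadcdeedee' for bigram 'cd':
  Position 0: 'ea' -> no
  Position 1: 'ac' -> no
  Position 2: 'cd' -> MATCH
  Position 3: 'da' -> no
  Position 4: 'ad' -> no
  Position 5: 'dc' -> no
  Position 6: 'cd' -> MATCH
  Position 7: 'de' -> no
  Position 8: 'ee' -> no
  Position 9: 'ed' -> no
  Position 10: 'de' -> no
  Position 11: 'ee' -> no
Total matches: 2

2


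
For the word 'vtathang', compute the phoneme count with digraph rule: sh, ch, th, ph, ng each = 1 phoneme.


Parsing 'vtathang' greedily, digraphs first:
  'v' -> consonant phoneme (phonemes so far: 1)
  't' -> consonant phoneme (phonemes so far: 2)
  'a' -> vowel phoneme (phonemes so far: 3)
  'th' -> digraph (1 consonant phoneme) (phonemes so far: 4)
  'a' -> vowel phoneme (phonemes so far: 5)
  'ng' -> digraph (1 consonant phoneme) (phonemes so far: 6)
Total phonemes: 6

6


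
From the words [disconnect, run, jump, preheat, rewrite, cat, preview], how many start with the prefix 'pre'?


Checking each word for prefix 'pre':
  'disconnect' -> no (count: 0)
  'run' -> no (count: 0)
  'jump' -> no (count: 0)
  'preheat' -> YES, starts with 'pre' (count: 1)
  'rewrite' -> no (count: 1)
  'cat' -> no (count: 1)
  'preview' -> YES, starts with 'pre' (count: 2)
Total with prefix 'pre': 2

2


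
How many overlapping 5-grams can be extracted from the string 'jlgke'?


String 'jlgke' has length L = 5.
Number of overlapping n-grams = L - n + 1
Substituting: 5 - 5 + 1 = 1

1


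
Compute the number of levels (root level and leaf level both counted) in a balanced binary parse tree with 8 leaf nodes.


In a balanced binary tree with n leaves the deepest leaf is ceil(log2(n)) edges below the root,
so counting node levels inclusive of root and leaves gives ceil(log2(n)) + 1 levels.
log2(8) = 3.0000
ceil(3.0000) = 3
levels = 3 + 1 = 4

4


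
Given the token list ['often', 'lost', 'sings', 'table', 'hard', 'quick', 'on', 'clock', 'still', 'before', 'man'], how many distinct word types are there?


Listing all tokens and tracking unique types:
  Token 1: 'often' -> NEW (unique so far: 1)
  Token 2: 'lost' -> NEW (unique so far: 2)
  Token 3: 'sings' -> NEW (unique so far: 3)
  Token 4: 'table' -> NEW (unique so far: 4)
  Token 5: 'hard' -> NEW (unique so far: 5)
  Token 6: 'quick' -> NEW (unique so far: 6)
  Token 7: 'on' -> NEW (unique so far: 7)
  Token 8: 'clock' -> NEW (unique so far: 8)
  Token 9: 'still' -> NEW (unique so far: 9)
  Token 10: 'before' -> NEW (unique so far: 10)
  Token 11: 'man' -> NEW (unique so far: 11)
Unique types: ('before', 'clock', 'hard', 'lost', 'man', 'often', 'on', 'quick', 'sings', 'still', 'table')
Vocabulary size: 11

11


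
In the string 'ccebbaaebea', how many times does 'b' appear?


Scanning 'ccebbaaebea' for 'b':
  Position 3: 'b' -> MATCH (count: 1)
  Position 4: 'b' -> MATCH (count: 2)
  Position 8: 'b' -> MATCH (count: 3)
Total occurrences of 'b': 3

3


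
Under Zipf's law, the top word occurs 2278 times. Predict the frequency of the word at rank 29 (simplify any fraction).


Zipf's law: freq(rank) = f1 / rank
f1 = 2278, rank = 29
freq = 2278 / 29
GCD(2278, 29) = 1
Simplified: 2278/29

2278/29


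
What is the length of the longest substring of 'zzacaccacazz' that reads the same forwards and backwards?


Scanning 'zzacaccacazz' for palindromic substrings.
Substring at positions 0-11: 'zzacaccacazz'.
Check: reverse('zzacaccacazz') = 'zzacaccacazz' -> palindrome confirmed.
No longer palindromic substring exists; longest length = 12

12


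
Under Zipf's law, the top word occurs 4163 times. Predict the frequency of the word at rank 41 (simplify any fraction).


Zipf's law: freq(rank) = f1 / rank
f1 = 4163, rank = 41
freq = 4163 / 41
GCD(4163, 41) = 1
Simplified: 4163/41

4163/41


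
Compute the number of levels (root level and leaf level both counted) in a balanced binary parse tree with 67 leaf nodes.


In a balanced binary tree with n leaves the deepest leaf is ceil(log2(n)) edges below the root,
so counting node levels inclusive of root and leaves gives ceil(log2(n)) + 1 levels.
log2(67) = 6.0661
ceil(6.0661) = 7
levels = 7 + 1 = 8

8


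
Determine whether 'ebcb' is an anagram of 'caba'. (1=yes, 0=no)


Sort characters of 'ebcb': 'bbce'
Sort characters of 'caba': 'aabc'
Sorted forms differ -> they are NOT anagrams
Result: 0

0


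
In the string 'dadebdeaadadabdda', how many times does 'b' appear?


Scanning 'dadebdeaadadabdda' for 'b':
  Position 4: 'b' -> MATCH (count: 1)
  Position 13: 'b' -> MATCH (count: 2)
Total occurrences of 'b': 2

2


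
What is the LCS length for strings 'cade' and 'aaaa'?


DP table for LCS of 'cade' and 'aaaa':
       a  a  a  a
    0  0  0  0  0
  c 0  0  0  0  0
  a 0  1  1  1  1
  d 0  1  1  1  1
  e 0  1  1  1  1
LCS: 'a'
LCS length = 1

1


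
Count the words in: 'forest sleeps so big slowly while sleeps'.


Counting words by splitting on spaces:
  Word 1: 'forest'
  Word 2: 'sleeps'
  Word 3: 'so'
  Word 4: 'big'
  Word 5: 'slowly'
  Word 6: 'while'
  Word 7: 'sleeps'
Total words: 7

7


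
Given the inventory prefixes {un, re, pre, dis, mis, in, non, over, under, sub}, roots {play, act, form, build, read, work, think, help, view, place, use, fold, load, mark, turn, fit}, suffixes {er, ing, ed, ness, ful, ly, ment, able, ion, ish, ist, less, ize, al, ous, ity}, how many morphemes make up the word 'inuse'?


Segmenting 'inuse' against the inventory:
  'in' -> prefix (morpheme 1)
  'use' -> root (morpheme 2)
Total morphemes: 2

2
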